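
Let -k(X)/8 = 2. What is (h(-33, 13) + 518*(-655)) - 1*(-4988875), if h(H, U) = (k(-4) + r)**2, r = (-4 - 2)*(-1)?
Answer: 4649685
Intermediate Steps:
k(X) = -16 (k(X) = -8*2 = -16)
r = 6 (r = -6*(-1) = 6)
h(H, U) = 100 (h(H, U) = (-16 + 6)**2 = (-10)**2 = 100)
(h(-33, 13) + 518*(-655)) - 1*(-4988875) = (100 + 518*(-655)) - 1*(-4988875) = (100 - 339290) + 4988875 = -339190 + 4988875 = 4649685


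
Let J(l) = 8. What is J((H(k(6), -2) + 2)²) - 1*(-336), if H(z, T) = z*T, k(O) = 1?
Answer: 344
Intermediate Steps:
H(z, T) = T*z
J((H(k(6), -2) + 2)²) - 1*(-336) = 8 - 1*(-336) = 8 + 336 = 344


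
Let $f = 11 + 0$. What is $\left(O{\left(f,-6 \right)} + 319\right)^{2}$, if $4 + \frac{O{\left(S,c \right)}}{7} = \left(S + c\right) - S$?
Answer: $62001$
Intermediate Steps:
$f = 11$
$O{\left(S,c \right)} = -28 + 7 c$ ($O{\left(S,c \right)} = -28 + 7 \left(\left(S + c\right) - S\right) = -28 + 7 c$)
$\left(O{\left(f,-6 \right)} + 319\right)^{2} = \left(\left(-28 + 7 \left(-6\right)\right) + 319\right)^{2} = \left(\left(-28 - 42\right) + 319\right)^{2} = \left(-70 + 319\right)^{2} = 249^{2} = 62001$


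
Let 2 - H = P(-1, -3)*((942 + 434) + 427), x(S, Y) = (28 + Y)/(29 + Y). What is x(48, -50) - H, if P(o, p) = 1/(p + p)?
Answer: -12661/42 ≈ -301.45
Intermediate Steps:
x(S, Y) = (28 + Y)/(29 + Y)
P(o, p) = 1/(2*p)
H = 605/2 (H = 2 - (½)/(-3)*((942 + 434) + 427) = 2 - (½)*(-⅓)*(1376 + 427) = 2 - (-1)*1803/6 = 2 - 1*(-601/2) = 2 + 601/2 = 605/2 ≈ 302.50)
x(48, -50) - H = (28 - 50)/(29 - 50) - 1*605/2 = -22/(-21) - 605/2 = -1/21*(-22) - 605/2 = 22/21 - 605/2 = -12661/42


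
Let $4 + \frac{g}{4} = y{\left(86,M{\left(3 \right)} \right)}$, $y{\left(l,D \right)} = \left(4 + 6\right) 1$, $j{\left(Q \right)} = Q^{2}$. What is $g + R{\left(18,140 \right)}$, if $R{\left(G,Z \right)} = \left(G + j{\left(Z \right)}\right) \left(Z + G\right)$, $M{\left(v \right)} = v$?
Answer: $3099668$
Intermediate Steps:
$y{\left(l,D \right)} = 10$ ($y{\left(l,D \right)} = 10 \cdot 1 = 10$)
$R{\left(G,Z \right)} = \left(G + Z\right) \left(G + Z^{2}\right)$ ($R{\left(G,Z \right)} = \left(G + Z^{2}\right) \left(Z + G\right) = \left(G + Z^{2}\right) \left(G + Z\right) = \left(G + Z\right) \left(G + Z^{2}\right)$)
$g = 24$ ($g = -16 + 4 \cdot 10 = -16 + 40 = 24$)
$g + R{\left(18,140 \right)} = 24 + \left(18^{2} + 140^{3} + 18 \cdot 140 + 18 \cdot 140^{2}\right) = 24 + \left(324 + 2744000 + 2520 + 18 \cdot 19600\right) = 24 + \left(324 + 2744000 + 2520 + 352800\right) = 24 + 3099644 = 3099668$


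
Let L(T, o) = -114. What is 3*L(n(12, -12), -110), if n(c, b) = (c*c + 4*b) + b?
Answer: -342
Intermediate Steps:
n(c, b) = c² + 5*b (n(c, b) = (c² + 4*b) + b = c² + 5*b)
3*L(n(12, -12), -110) = 3*(-114) = -342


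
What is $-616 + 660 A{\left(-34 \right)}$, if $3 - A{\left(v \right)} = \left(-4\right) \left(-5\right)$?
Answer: $-11836$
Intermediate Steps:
$A{\left(v \right)} = -17$ ($A{\left(v \right)} = 3 - \left(-4\right) \left(-5\right) = 3 - 20 = -17$)
$-616 + 660 A{\left(-34 \right)} = -616 + 660 \left(-17\right) = -616 - 11220 = -11836$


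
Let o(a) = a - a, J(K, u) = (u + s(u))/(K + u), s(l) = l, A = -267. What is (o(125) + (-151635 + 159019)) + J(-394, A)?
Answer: 4881358/661 ≈ 7384.8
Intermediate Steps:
J(K, u) = 2*u/(K + u) (J(K, u) = (u + u)/(K + u) = (2*u)/(K + u) = 2*u/(K + u))
o(a) = 0
(o(125) + (-151635 + 159019)) + J(-394, A) = (0 + (-151635 + 159019)) + 2*(-267)/(-394 - 267) = (0 + 7384) + 2*(-267)/(-661) = 7384 + 2*(-267)*(-1/661) = 7384 + 534/661 = 4881358/661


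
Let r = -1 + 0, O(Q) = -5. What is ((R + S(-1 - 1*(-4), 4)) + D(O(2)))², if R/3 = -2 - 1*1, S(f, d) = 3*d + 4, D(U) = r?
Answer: 36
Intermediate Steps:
r = -1
D(U) = -1
S(f, d) = 4 + 3*d
R = -9 (R = 3*(-2 - 1*1) = 3*(-2 - 1) = 3*(-3) = -9)
((R + S(-1 - 1*(-4), 4)) + D(O(2)))² = ((-9 + (4 + 3*4)) - 1)² = ((-9 + (4 + 12)) - 1)² = ((-9 + 16) - 1)² = (7 - 1)² = 6² = 36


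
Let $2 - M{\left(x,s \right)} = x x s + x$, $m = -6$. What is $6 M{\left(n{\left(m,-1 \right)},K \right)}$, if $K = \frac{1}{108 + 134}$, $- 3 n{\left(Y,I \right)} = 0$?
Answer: $12$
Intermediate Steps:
$n{\left(Y,I \right)} = 0$ ($n{\left(Y,I \right)} = \left(- \frac{1}{3}\right) 0 = 0$)
$K = \frac{1}{242} \approx 0.0041322$
$M{\left(x,s \right)} = 2 - x - s x^{2}$ ($M{\left(x,s \right)} = 2 - \left(x x s + x\right) = 2 - \left(x^{2} s + x\right) = 2 - \left(s x^{2} + x\right) = 2 - \left(x + s x^{2}\right) = 2 - x - s x^{2}$)
$6 M{\left(n{\left(m,-1 \right)},K \right)} = 6 \left(2 - 0 - \frac{0^{2}}{242}\right) = 6 \left(2 + 0 - \frac{1}{242} \cdot 0\right) = 6 \left(2 + 0 + 0\right) = 6 \cdot 2 = 12$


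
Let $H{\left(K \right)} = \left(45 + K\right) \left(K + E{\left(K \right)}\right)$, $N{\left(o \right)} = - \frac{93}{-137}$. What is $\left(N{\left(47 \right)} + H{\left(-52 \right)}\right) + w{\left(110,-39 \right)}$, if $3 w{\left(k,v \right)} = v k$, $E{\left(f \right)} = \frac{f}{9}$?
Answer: $- \frac{1263673}{1233} \approx -1024.9$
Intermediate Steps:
$E{\left(f \right)} = \frac{f}{9}$ ($E{\left(f \right)} = f \frac{1}{9} = \frac{f}{9}$)
$N{\left(o \right)} = \frac{93}{137}$ ($N{\left(o \right)} = \left(-93\right) \left(- \frac{1}{137}\right) = \frac{93}{137}$)
$w{\left(k,v \right)} = \frac{k v}{3}$ ($w{\left(k,v \right)} = \frac{v k}{3} = \frac{k v}{3}$)
$H{\left(K \right)} = \frac{10 K \left(45 + K\right)}{9}$ ($H{\left(K \right)} = \left(45 + K\right) \left(K + \frac{K}{9}\right) = \left(45 + K\right) \frac{10 K}{9} = \frac{10 K \left(45 + K\right)}{9}$)
$\left(N{\left(47 \right)} + H{\left(-52 \right)}\right) + w{\left(110,-39 \right)} = \left(\frac{93}{137} + \frac{10}{9} \left(-52\right) \left(45 - 52\right)\right) + \frac{1}{3} \cdot 110 \left(-39\right) = \left(\frac{93}{137} + \frac{10}{9} \left(-52\right) \left(-7\right)\right) - 1430 = \left(\frac{93}{137} + \frac{3640}{9}\right) - 1430 = \frac{499517}{1233} - 1430 = - \frac{1263673}{1233}$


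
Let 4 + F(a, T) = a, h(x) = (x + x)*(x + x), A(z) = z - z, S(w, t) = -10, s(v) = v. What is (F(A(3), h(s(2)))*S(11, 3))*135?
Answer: 5400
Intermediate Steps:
A(z) = 0
h(x) = 4*x**2 (h(x) = (2*x)*(2*x) = 4*x**2)
F(a, T) = -4 + a
(F(A(3), h(s(2)))*S(11, 3))*135 = ((-4 + 0)*(-10))*135 = -4*(-10)*135 = 40*135 = 5400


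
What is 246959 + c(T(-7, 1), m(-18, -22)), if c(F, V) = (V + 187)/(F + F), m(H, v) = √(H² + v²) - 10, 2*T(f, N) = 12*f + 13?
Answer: 17533912/71 - 2*√202/71 ≈ 2.4696e+5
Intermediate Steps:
T(f, N) = 13/2 + 6*f (T(f, N) = (12*f + 13)/2 = (13 + 12*f)/2 = 13/2 + 6*f)
m(H, v) = -10 + √(H² + v²)
c(F, V) = (187 + V)/(2*F) (c(F, V) = (187 + V)/((2*F)) = (187 + V)*(1/(2*F)) = (187 + V)/(2*F))
246959 + c(T(-7, 1), m(-18, -22)) = 246959 + (187 + (-10 + √((-18)² + (-22)²)))/(2*(13/2 + 6*(-7))) = 246959 + (187 + (-10 + √(324 + 484)))/(2*(13/2 - 42)) = 246959 + (187 + (-10 + √808))/(2*(-71/2)) = 246959 + (½)*(-2/71)*(187 + (-10 + 2*√202)) = 246959 + (½)*(-2/71)*(177 + 2*√202) = 246959 + (-177/71 - 2*√202/71) = 17533912/71 - 2*√202/71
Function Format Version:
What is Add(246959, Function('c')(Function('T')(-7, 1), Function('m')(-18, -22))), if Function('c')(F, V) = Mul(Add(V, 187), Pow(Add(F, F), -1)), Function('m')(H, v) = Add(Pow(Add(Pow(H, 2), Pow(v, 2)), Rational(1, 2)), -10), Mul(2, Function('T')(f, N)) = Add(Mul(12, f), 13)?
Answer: Add(Rational(17533912, 71), Mul(Rational(-2, 71), Pow(202, Rational(1, 2)))) ≈ 2.4696e+5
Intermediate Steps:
Function('T')(f, N) = Add(Rational(13, 2), Mul(6, f)) (Function('T')(f, N) = Mul(Rational(1, 2), Add(Mul(12, f), 13)) = Mul(Rational(1, 2), Add(13, Mul(12, f))) = Add(Rational(13, 2), Mul(6, f)))
Function('m')(H, v) = Add(-10, Pow(Add(Pow(H, 2), Pow(v, 2)), Rational(1, 2)))
Function('c')(F, V) = Mul(Rational(1, 2), Pow(F, -1), Add(187, V)) (Function('c')(F, V) = Mul(Add(187, V), Pow(Mul(2, F), -1)) = Mul(Add(187, V), Mul(Rational(1, 2), Pow(F, -1))) = Mul(Rational(1, 2), Pow(F, -1), Add(187, V)))
Add(246959, Function('c')(Function('T')(-7, 1), Function('m')(-18, -22))) = Add(246959, Mul(Rational(1, 2), Pow(Add(Rational(13, 2), Mul(6, -7)), -1), Add(187, Add(-10, Pow(Add(Pow(-18, 2), Pow(-22, 2)), Rational(1, 2)))))) = Add(246959, Mul(Rational(1, 2), Pow(Add(Rational(13, 2), -42), -1), Add(187, Add(-10, Pow(Add(324, 484), Rational(1, 2)))))) = Add(246959, Mul(Rational(1, 2), Pow(Rational(-71, 2), -1), Add(187, Add(-10, Pow(808, Rational(1, 2)))))) = Add(246959, Mul(Rational(1, 2), Rational(-2, 71), Add(187, Add(-10, Mul(2, Pow(202, Rational(1, 2))))))) = Add(246959, Mul(Rational(1, 2), Rational(-2, 71), Add(177, Mul(2, Pow(202, Rational(1, 2)))))) = Add(246959, Add(Rational(-177, 71), Mul(Rational(-2, 71), Pow(202, Rational(1, 2))))) = Add(Rational(17533912, 71), Mul(Rational(-2, 71), Pow(202, Rational(1, 2))))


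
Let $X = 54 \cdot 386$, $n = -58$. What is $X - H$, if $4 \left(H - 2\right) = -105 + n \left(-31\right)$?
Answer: $\frac{81675}{4} \approx 20419.0$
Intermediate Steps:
$H = \frac{1701}{4}$ ($H = 2 + \frac{-105 - -1798}{4} = 2 + \frac{-105 + 1798}{4} = 2 + \frac{1}{4} \cdot 1693 = 2 + \frac{1693}{4} = \frac{1701}{4} \approx 425.25$)
$X = 20844$
$X - H = 20844 - \frac{1701}{4} = \frac{81675}{4}$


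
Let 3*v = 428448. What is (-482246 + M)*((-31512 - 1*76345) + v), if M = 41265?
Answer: -15416254779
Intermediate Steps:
v = 142816 (v = (⅓)*428448 = 142816)
(-482246 + M)*((-31512 - 1*76345) + v) = (-482246 + 41265)*((-31512 - 1*76345) + 142816) = -440981*((-31512 - 76345) + 142816) = -440981*(-107857 + 142816) = -440981*34959 = -15416254779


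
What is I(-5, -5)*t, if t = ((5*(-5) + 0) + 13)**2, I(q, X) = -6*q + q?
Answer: 3600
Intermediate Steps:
I(q, X) = -5*q
t = 144 (t = ((-25 + 0) + 13)**2 = (-25 + 13)**2 = (-12)**2 = 144)
I(-5, -5)*t = -5*(-5)*144 = 25*144 = 3600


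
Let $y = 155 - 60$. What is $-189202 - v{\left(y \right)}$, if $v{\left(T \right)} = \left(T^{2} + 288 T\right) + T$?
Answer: $-225682$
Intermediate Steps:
$y = 95$
$v{\left(T \right)} = T^{2} + 289 T$
$-189202 - v{\left(y \right)} = -189202 - 95 \left(289 + 95\right) = -189202 - 95 \cdot 384 = -189202 - 36480 = -225682$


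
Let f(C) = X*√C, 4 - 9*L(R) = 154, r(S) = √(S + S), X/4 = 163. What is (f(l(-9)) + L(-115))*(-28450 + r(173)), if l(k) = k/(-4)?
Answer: -82049800/3 + 2884*√346/3 ≈ -2.7332e+7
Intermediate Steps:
X = 652 (X = 4*163 = 652)
l(k) = -k/4 (l(k) = k*(-¼) = -k/4)
r(S) = √2*√S (r(S) = √(2*S) = √2*√S)
L(R) = -50/3 (L(R) = 4/9 - ⅑*154 = 4/9 - 154/9 = -50/3)
f(C) = 652*√C
(f(l(-9)) + L(-115))*(-28450 + r(173)) = (652*√(-¼*(-9)) - 50/3)*(-28450 + √2*√173) = (652*√(9/4) - 50/3)*(-28450 + √346) = (652*(3/2) - 50/3)*(-28450 + √346) = (978 - 50/3)*(-28450 + √346) = 2884*(-28450 + √346)/3 = -82049800/3 + 2884*√346/3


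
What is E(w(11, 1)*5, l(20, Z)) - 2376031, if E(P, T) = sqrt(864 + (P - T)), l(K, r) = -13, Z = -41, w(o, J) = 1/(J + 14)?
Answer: -2376031 + 2*sqrt(1974)/3 ≈ -2.3760e+6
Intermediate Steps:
w(o, J) = 1/(14 + J)
E(P, T) = sqrt(864 + P - T)
E(w(11, 1)*5, l(20, Z)) - 2376031 = sqrt(864 + 5/(14 + 1) - 1*(-13)) - 2376031 = sqrt(864 + 5/15 + 13) - 2376031 = sqrt(864 + (1/15)*5 + 13) - 2376031 = sqrt(864 + 1/3 + 13) - 2376031 = sqrt(2632/3) - 2376031 = 2*sqrt(1974)/3 - 2376031 = -2376031 + 2*sqrt(1974)/3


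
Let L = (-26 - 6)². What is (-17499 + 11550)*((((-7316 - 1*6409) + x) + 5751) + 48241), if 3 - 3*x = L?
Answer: -237523740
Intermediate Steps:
L = 1024 (L = (-32)² = 1024)
x = -1021/3 (x = 1 - ⅓*1024 = 1 - 1024/3 = -1021/3 ≈ -340.33)
(-17499 + 11550)*((((-7316 - 1*6409) + x) + 5751) + 48241) = (-17499 + 11550)*((((-7316 - 1*6409) - 1021/3) + 5751) + 48241) = -5949*((((-7316 - 6409) - 1021/3) + 5751) + 48241) = -5949*(((-13725 - 1021/3) + 5751) + 48241) = -5949*((-42196/3 + 5751) + 48241) = -5949*(-24943/3 + 48241) = -5949*119780/3 = -237523740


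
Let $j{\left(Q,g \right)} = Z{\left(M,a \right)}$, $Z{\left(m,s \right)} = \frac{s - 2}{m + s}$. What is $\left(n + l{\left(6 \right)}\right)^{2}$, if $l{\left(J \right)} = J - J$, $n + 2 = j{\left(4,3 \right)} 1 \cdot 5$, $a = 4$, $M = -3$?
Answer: $64$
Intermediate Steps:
$Z{\left(m,s \right)} = \frac{-2 + s}{m + s}$
$j{\left(Q,g \right)} = 2$ ($j{\left(Q,g \right)} = \frac{-2 + 4}{-3 + 4} = 1^{-1} \cdot 2 = 1 \cdot 2 = 2$)
$n = 8$ ($n = -2 + 2 \cdot 1 \cdot 5 = -2 + 2 \cdot 5 = -2 + 10 = 8$)
$l{\left(J \right)} = 0$
$\left(n + l{\left(6 \right)}\right)^{2} = \left(8 + 0\right)^{2} = 8^{2} = 64$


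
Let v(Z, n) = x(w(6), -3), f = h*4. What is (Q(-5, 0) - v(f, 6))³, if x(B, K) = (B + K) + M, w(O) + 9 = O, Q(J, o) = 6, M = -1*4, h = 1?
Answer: 4096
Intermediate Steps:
M = -4
w(O) = -9 + O
f = 4 (f = 1*4 = 4)
x(B, K) = -4 + B + K (x(B, K) = (B + K) - 4 = -4 + B + K)
v(Z, n) = -10 (v(Z, n) = -4 + (-9 + 6) - 3 = -4 - 3 - 3 = -10)
(Q(-5, 0) - v(f, 6))³ = (6 - 1*(-10))³ = (6 + 10)³ = 16³ = 4096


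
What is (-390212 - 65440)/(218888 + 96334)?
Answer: -75942/52537 ≈ -1.4455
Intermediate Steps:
(-390212 - 65440)/(218888 + 96334) = -455652/315222 = -455652*1/315222 = -75942/52537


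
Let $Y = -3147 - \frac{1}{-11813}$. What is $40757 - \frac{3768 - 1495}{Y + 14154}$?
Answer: $\frac{5299430277895}{130025692} \approx 40757.0$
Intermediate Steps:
$Y = - \frac{37175510}{11813}$ ($Y = -3147 - - \frac{1}{11813} = -3147 + \frac{1}{11813} = - \frac{37175510}{11813} \approx -3147.0$)
$40757 - \frac{3768 - 1495}{Y + 14154} = 40757 - \frac{3768 - 1495}{- \frac{37175510}{11813} + 14154} = 40757 - \frac{2273}{\frac{130025692}{11813}} = 40757 - 2273 \cdot \frac{11813}{130025692} = 40757 - \frac{26850949}{130025692} = \frac{5299430277895}{130025692}$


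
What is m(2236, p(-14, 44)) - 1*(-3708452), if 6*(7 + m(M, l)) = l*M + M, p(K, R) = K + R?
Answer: 11159993/3 ≈ 3.7200e+6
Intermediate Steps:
m(M, l) = -7 + M/6 + M*l/6 (m(M, l) = -7 + (l*M + M)/6 = -7 + (M*l + M)/6 = -7 + (M + M*l)/6 = -7 + (M/6 + M*l/6) = -7 + M/6 + M*l/6)
m(2236, p(-14, 44)) - 1*(-3708452) = (-7 + (1/6)*2236 + (1/6)*2236*(-14 + 44)) - 1*(-3708452) = (-7 + 1118/3 + (1/6)*2236*30) + 3708452 = (-7 + 1118/3 + 11180) + 3708452 = 34637/3 + 3708452 = 11159993/3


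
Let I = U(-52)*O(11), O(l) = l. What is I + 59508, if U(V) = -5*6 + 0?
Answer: 59178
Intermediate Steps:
U(V) = -30 (U(V) = -30 + 0 = -30)
I = -330 (I = -30*11 = -330)
I + 59508 = -330 + 59508 = 59178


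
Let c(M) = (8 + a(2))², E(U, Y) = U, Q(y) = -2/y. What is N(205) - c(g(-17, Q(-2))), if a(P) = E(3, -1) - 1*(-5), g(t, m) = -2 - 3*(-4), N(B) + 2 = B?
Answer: -53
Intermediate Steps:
N(B) = -2 + B
g(t, m) = 10 (g(t, m) = -2 + 12 = 10)
a(P) = 8 (a(P) = 3 - 1*(-5) = 3 + 5 = 8)
c(M) = 256 (c(M) = (8 + 8)² = 16² = 256)
N(205) - c(g(-17, Q(-2))) = (-2 + 205) - 1*256 = 203 - 256 = -53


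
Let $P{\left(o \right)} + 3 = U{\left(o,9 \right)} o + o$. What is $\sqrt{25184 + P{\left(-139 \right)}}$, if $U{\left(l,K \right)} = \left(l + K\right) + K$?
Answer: $\sqrt{41861} \approx 204.6$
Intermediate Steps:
$U{\left(l,K \right)} = l + 2 K$ ($U{\left(l,K \right)} = \left(K + l\right) + K = l + 2 K$)
$P{\left(o \right)} = -3 + o + o \left(18 + o\right)$ ($P{\left(o \right)} = -3 + \left(\left(o + 2 \cdot 9\right) o + o\right) = -3 + \left(\left(o + 18\right) o + o\right) = -3 + \left(\left(18 + o\right) o + o\right) = -3 + \left(o \left(18 + o\right) + o\right) = -3 + \left(o + o \left(18 + o\right)\right) = -3 + o + o \left(18 + o\right)$)
$\sqrt{25184 + P{\left(-139 \right)}} = \sqrt{25184 - \left(142 + 139 \left(18 - 139\right)\right)} = \sqrt{25184 - -16677} = \sqrt{25184 + 16677} = \sqrt{41861}$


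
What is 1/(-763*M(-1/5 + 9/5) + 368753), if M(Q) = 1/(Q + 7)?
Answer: 43/15852564 ≈ 2.7125e-6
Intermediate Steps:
M(Q) = 1/(7 + Q)
1/(-763*M(-1/5 + 9/5) + 368753) = 1/(-763/(7 + (-1/5 + 9/5)) + 368753) = 1/(-763/(7 + (-1*⅕ + 9*(⅕))) + 368753) = 1/(-763/(7 + (-⅕ + 9/5)) + 368753) = 1/(-763/(7 + 8/5) + 368753) = 1/(-763/43/5 + 368753) = 1/(-763*5/43 + 368753) = 1/(-3815/43 + 368753) = 1/(15852564/43) = 43/15852564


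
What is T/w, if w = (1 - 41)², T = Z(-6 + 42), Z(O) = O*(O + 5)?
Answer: 369/400 ≈ 0.92250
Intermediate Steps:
Z(O) = O*(5 + O)
T = 1476 (T = (-6 + 42)*(5 + (-6 + 42)) = 36*(5 + 36) = 36*41 = 1476)
w = 1600 (w = (-40)² = 1600)
T/w = 1476/1600 = 1476*(1/1600) = 369/400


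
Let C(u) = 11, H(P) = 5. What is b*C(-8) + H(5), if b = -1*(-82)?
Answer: 907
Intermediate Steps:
b = 82
b*C(-8) + H(5) = 82*11 + 5 = 902 + 5 = 907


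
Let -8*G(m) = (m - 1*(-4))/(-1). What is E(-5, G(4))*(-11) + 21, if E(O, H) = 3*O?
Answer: 186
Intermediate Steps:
G(m) = ½ + m/8 (G(m) = -(m - 1*(-4))/(8*(-1)) = -(m + 4)*(-1)/8 = -(4 + m)*(-1)/8 = -(-4 - m)/8 = ½ + m/8)
E(-5, G(4))*(-11) + 21 = (3*(-5))*(-11) + 21 = -15*(-11) + 21 = 165 + 21 = 186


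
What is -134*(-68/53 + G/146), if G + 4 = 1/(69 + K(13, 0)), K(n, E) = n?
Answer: 55705609/317258 ≈ 175.58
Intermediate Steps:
G = -327/82 (G = -4 + 1/(69 + 13) = -4 + 1/82 = -327/82 ≈ -3.9878)
-134*(-68/53 + G/146) = -134*(-68/53 - 327/82/146) = -134*(-68*1/53 - 327/82*1/146) = -134*(-68/53 - 327/11972) = -134*(-831427/634516) = 55705609/317258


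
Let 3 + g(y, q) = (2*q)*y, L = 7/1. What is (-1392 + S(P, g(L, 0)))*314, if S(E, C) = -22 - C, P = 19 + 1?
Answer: -443054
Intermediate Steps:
L = 7 (L = 7*1 = 7)
P = 20
g(y, q) = -3 + 2*q*y (g(y, q) = -3 + (2*q)*y = -3 + 2*q*y)
(-1392 + S(P, g(L, 0)))*314 = (-1392 + (-22 - (-3 + 2*0*7)))*314 = (-1392 + (-22 - (-3 + 0)))*314 = (-1392 + (-22 - 1*(-3)))*314 = (-1392 + (-22 + 3))*314 = (-1392 - 19)*314 = -1411*314 = -443054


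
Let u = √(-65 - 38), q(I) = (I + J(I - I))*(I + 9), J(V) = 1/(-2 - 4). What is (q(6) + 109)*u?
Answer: 393*I*√103/2 ≈ 1994.3*I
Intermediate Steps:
J(V) = -⅙ (J(V) = 1/(-6) = -⅙)
q(I) = (9 + I)*(-⅙ + I) (q(I) = (I - ⅙)*(I + 9) = (-⅙ + I)*(9 + I) = (9 + I)*(-⅙ + I))
u = I*√103 (u = √(-103) = I*√103 ≈ 10.149*I)
(q(6) + 109)*u = ((-3/2 + 6² + (53/6)*6) + 109)*(I*√103) = ((-3/2 + 36 + 53) + 109)*(I*√103) = (175/2 + 109)*(I*√103) = 393*(I*√103)/2 = 393*I*√103/2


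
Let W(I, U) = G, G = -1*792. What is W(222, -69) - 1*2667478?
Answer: -2668270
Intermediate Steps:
G = -792
W(I, U) = -792
W(222, -69) - 1*2667478 = -792 - 1*2667478 = -792 - 2667478 = -2668270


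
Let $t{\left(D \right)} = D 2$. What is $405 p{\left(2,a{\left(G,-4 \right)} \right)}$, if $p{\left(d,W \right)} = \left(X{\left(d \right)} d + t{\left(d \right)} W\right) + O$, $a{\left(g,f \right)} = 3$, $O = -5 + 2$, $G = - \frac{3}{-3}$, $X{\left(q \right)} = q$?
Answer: $5265$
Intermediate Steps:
$t{\left(D \right)} = 2 D$
$G = 1$ ($G = \left(-3\right) \left(- \frac{1}{3}\right) = 1$)
$O = -3$
$p{\left(d,W \right)} = -3 + d^{2} + 2 W d$ ($p{\left(d,W \right)} = \left(d d + 2 d W\right) - 3 = \left(d^{2} + 2 W d\right) - 3 = -3 + d^{2} + 2 W d$)
$405 p{\left(2,a{\left(G,-4 \right)} \right)} = 405 \left(-3 + 2^{2} + 2 \cdot 3 \cdot 2\right) = 405 \left(-3 + 4 + 12\right) = 405 \cdot 13 = 5265$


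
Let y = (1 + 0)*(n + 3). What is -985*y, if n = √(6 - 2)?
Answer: -4925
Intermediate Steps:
n = 2 (n = √4 = 2)
y = 5 (y = (1 + 0)*(2 + 3) = 1*5 = 5)
-985*y = -985*5 = -4925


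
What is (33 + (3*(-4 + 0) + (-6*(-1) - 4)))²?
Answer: 529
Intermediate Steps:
(33 + (3*(-4 + 0) + (-6*(-1) - 4)))² = (33 + (3*(-4) + (6 - 4)))² = (33 + (-12 + 2))² = (33 - 10)² = 23² = 529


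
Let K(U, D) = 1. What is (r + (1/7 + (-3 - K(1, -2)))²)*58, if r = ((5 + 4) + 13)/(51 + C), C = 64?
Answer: 4924954/5635 ≈ 873.99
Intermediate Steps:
r = 22/115 (r = ((5 + 4) + 13)/(51 + 64) = (9 + 13)/115 = 22*(1/115) = 22/115 ≈ 0.19130)
(r + (1/7 + (-3 - K(1, -2)))²)*58 = (22/115 + (1/7 + (-3 - 1*1))²)*58 = (22/115 + (⅐ + (-3 - 1))²)*58 = (22/115 + (⅐ - 4)²)*58 = (22/115 + (-27/7)²)*58 = (22/115 + 729/49)*58 = (84913/5635)*58 = 4924954/5635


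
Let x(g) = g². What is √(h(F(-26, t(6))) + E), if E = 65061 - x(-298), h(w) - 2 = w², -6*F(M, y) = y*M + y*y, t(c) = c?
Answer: I*√23341 ≈ 152.78*I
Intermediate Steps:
F(M, y) = -y²/6 - M*y/6 (F(M, y) = -(y*M + y*y)/6 = -(M*y + y²)/6 = -(y² + M*y)/6 = -y²/6 - M*y/6)
h(w) = 2 + w²
E = -23743 (E = 65061 - 1*(-298)² = 65061 - 1*88804 = 65061 - 88804 = -23743)
√(h(F(-26, t(6))) + E) = √((2 + (-⅙*6*(-26 + 6))²) - 23743) = √((2 + (-⅙*6*(-20))²) - 23743) = √((2 + 20²) - 23743) = √((2 + 400) - 23743) = √(402 - 23743) = √(-23341) = I*√23341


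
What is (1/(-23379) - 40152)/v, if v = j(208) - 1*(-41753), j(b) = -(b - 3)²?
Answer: 938713609/6359088 ≈ 147.62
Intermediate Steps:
j(b) = -(-3 + b)²
v = -272 (v = -(-3 + 208)² - 1*(-41753) = -1*205² + 41753 = -1*42025 + 41753 = -42025 + 41753 = -272)
(1/(-23379) - 40152)/v = (1/(-23379) - 40152)/(-272) = (-1/23379 - 40152)*(-1/272) = -938713609/23379*(-1/272) = 938713609/6359088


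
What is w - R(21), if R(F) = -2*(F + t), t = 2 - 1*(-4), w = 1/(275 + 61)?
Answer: 18145/336 ≈ 54.003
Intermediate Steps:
w = 1/336 ≈ 0.0029762
t = 6 (t = 2 + 4 = 6)
R(F) = -12 - 2*F (R(F) = -2*(F + 6) = -2*(6 + F) = -12 - 2*F)
w - R(21) = 1/336 - (-12 - 2*21) = 1/336 - (-12 - 42) = 1/336 - 1*(-54) = 1/336 + 54 = 18145/336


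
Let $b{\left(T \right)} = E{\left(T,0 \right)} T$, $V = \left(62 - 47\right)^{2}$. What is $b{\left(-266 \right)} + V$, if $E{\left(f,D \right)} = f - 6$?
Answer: $72577$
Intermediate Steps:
$V = 225$ ($V = 15^{2} = 225$)
$E{\left(f,D \right)} = -6 + f$ ($E{\left(f,D \right)} = f - 6 = -6 + f$)
$b{\left(T \right)} = T \left(-6 + T\right)$ ($b{\left(T \right)} = \left(-6 + T\right) T = T \left(-6 + T\right)$)
$b{\left(-266 \right)} + V = - 266 \left(-6 - 266\right) + 225 = \left(-266\right) \left(-272\right) + 225 = 72352 + 225 = 72577$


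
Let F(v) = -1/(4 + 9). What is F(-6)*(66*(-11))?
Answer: 726/13 ≈ 55.846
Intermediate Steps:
F(v) = -1/13
F(-6)*(66*(-11)) = -66*(-11)/13 = -1/13*(-726) = 726/13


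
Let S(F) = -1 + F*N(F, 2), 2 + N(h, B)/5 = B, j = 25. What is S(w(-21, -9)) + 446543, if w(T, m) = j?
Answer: 446542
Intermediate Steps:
w(T, m) = 25
N(h, B) = -10 + 5*B
S(F) = -1 (S(F) = -1 + F*(-10 + 5*2) = -1 + F*(-10 + 10) = -1 + F*0 = -1 + 0 = -1)
S(w(-21, -9)) + 446543 = -1 + 446543 = 446542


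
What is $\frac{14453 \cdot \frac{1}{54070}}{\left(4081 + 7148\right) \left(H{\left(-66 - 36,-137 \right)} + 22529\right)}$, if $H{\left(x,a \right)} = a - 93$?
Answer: $\frac{14453}{13538883116970} \approx 1.0675 \cdot 10^{-9}$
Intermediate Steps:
$H{\left(x,a \right)} = -93 + a$
$\frac{14453 \cdot \frac{1}{54070}}{\left(4081 + 7148\right) \left(H{\left(-66 - 36,-137 \right)} + 22529\right)} = \frac{14453 \cdot \frac{1}{54070}}{\left(4081 + 7148\right) \left(\left(-93 - 137\right) + 22529\right)} = \frac{14453 \cdot \frac{1}{54070}}{11229 \left(-230 + 22529\right)} = \frac{14453}{54070 \cdot 11229 \cdot 22299} = \frac{14453}{54070 \cdot 250395471} = \frac{14453}{54070} \cdot \frac{1}{250395471} = \frac{14453}{13538883116970}$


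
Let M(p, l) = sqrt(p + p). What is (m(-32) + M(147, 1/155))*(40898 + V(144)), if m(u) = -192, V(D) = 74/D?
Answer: -23557544/3 + 20612851*sqrt(6)/72 ≈ -7.1512e+6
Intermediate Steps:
M(p, l) = sqrt(2)*sqrt(p) (M(p, l) = sqrt(2*p) = sqrt(2)*sqrt(p))
(m(-32) + M(147, 1/155))*(40898 + V(144)) = (-192 + sqrt(2)*sqrt(147))*(40898 + 74/144) = (-192 + sqrt(2)*(7*sqrt(3)))*(40898 + 74*(1/144)) = (-192 + 7*sqrt(6))*(40898 + 37/72) = (-192 + 7*sqrt(6))*(2944693/72) = -23557544/3 + 20612851*sqrt(6)/72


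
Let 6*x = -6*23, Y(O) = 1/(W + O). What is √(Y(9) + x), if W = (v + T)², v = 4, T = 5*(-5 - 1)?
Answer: I*√10791490/685 ≈ 4.7957*I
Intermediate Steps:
T = -30 (T = 5*(-6) = -30)
W = 676 (W = (4 - 30)² = (-26)² = 676)
Y(O) = 1/(676 + O)
x = -23 (x = (-6*23)/6 = (⅙)*(-138) = -23)
√(Y(9) + x) = √(1/(676 + 9) - 23) = √(1/685 - 23) = √(-15754/685) = I*√10791490/685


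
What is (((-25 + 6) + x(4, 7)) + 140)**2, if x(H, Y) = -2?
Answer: 14161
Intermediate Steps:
(((-25 + 6) + x(4, 7)) + 140)**2 = (((-25 + 6) - 2) + 140)**2 = ((-19 - 2) + 140)**2 = (-21 + 140)**2 = 119**2 = 14161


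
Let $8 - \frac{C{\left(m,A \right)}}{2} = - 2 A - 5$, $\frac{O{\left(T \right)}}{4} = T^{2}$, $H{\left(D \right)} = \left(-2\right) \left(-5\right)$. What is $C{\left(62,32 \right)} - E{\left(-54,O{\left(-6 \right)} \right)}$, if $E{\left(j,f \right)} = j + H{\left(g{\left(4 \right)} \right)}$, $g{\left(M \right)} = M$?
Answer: $198$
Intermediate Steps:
$H{\left(D \right)} = 10$
$O{\left(T \right)} = 4 T^{2}$
$E{\left(j,f \right)} = 10 + j$ ($E{\left(j,f \right)} = j + 10 = 10 + j$)
$C{\left(m,A \right)} = 26 + 4 A$ ($C{\left(m,A \right)} = 16 - 2 \left(- 2 A - 5\right) = 16 - 2 \left(-5 - 2 A\right) = 16 + \left(10 + 4 A\right) = 26 + 4 A$)
$C{\left(62,32 \right)} - E{\left(-54,O{\left(-6 \right)} \right)} = \left(26 + 4 \cdot 32\right) - \left(10 - 54\right) = \left(26 + 128\right) - -44 = 154 + 44 = 198$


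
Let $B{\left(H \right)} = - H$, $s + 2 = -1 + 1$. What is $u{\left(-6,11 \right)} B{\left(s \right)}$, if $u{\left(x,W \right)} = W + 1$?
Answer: $24$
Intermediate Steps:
$s = -2$ ($s = -2 + \left(-1 + 1\right) = -2 + 0 = -2$)
$u{\left(x,W \right)} = 1 + W$
$u{\left(-6,11 \right)} B{\left(s \right)} = \left(1 + 11\right) \left(\left(-1\right) \left(-2\right)\right) = 12 \cdot 2 = 24$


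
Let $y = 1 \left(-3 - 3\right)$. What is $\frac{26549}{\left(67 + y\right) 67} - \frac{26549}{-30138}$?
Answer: $\frac{908639525}{123174006} \approx 7.3769$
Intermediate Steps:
$y = -6$ ($y = 1 \left(-6\right) = -6$)
$\frac{26549}{\left(67 + y\right) 67} - \frac{26549}{-30138} = \frac{26549}{\left(67 - 6\right) 67} - \frac{26549}{-30138} = \frac{26549}{61 \cdot 67} - - \frac{26549}{30138} = \frac{26549}{4087} + \frac{26549}{30138} = \frac{908639525}{123174006}$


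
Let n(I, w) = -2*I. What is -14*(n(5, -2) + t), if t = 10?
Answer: 0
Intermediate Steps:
-14*(n(5, -2) + t) = -14*(-2*5 + 10) = -14*(-10 + 10) = -14*0 = 0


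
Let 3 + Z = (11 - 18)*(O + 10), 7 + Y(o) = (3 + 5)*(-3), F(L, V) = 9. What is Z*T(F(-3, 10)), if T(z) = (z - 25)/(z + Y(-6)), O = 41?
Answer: -2880/11 ≈ -261.82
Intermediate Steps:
Y(o) = -31 (Y(o) = -7 + (3 + 5)*(-3) = -7 + 8*(-3) = -7 - 24 = -31)
Z = -360 (Z = -3 + (11 - 18)*(41 + 10) = -3 - 7*51 = -3 - 357 = -360)
T(z) = (-25 + z)/(-31 + z) (T(z) = (z - 25)/(z - 31) = (-25 + z)/(-31 + z))
Z*T(F(-3, 10)) = -360*(-25 + 9)/(-31 + 9) = -360*(-16)/(-22) = -(-180)*(-16)/11 = -360*8/11 = -2880/11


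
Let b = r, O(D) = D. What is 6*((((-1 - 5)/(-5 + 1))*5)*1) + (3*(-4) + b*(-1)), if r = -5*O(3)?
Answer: 48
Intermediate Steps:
r = -15 (r = -5*3 = -15)
b = -15
6*((((-1 - 5)/(-5 + 1))*5)*1) + (3*(-4) + b*(-1)) = 6*((((-1 - 5)/(-5 + 1))*5)*1) + (3*(-4) - 15*(-1)) = 6*((-6/(-4)*5)*1) + (-12 + 15) = 6*((-6*(-1/4)*5)*1) + 3 = 6*(((3/2)*5)*1) + 3 = 6*((15/2)*1) + 3 = 6*(15/2) + 3 = 45 + 3 = 48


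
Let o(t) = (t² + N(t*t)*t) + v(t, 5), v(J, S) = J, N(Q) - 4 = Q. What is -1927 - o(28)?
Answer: -24803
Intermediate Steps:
N(Q) = 4 + Q
o(t) = t + t² + t*(4 + t²) (o(t) = (t² + (4 + t*t)*t) + t = (t² + (4 + t²)*t) + t = (t² + t*(4 + t²)) + t = t + t² + t*(4 + t²))
-1927 - o(28) = -1927 - 28*(5 + 28 + 28²) = -1927 - 28*(5 + 28 + 784) = -1927 - 28*817 = -1927 - 1*22876 = -1927 - 22876 = -24803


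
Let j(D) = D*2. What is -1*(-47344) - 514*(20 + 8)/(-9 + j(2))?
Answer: 251112/5 ≈ 50222.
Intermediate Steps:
j(D) = 2*D
-1*(-47344) - 514*(20 + 8)/(-9 + j(2)) = -1*(-47344) - 514*(20 + 8)/(-9 + 2*2) = 47344 - 514*28/(-9 + 4) = 47344 - 514*28/(-5) = 47344 - 514*28*(-⅕) = 47344 - 514*(-28)/5 = 47344 - 1*(-14392/5) = 47344 + 14392/5 = 251112/5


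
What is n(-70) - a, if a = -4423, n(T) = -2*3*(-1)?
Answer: 4429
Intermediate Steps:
n(T) = 6 (n(T) = -6*(-1) = 6)
n(-70) - a = 6 - 1*(-4423) = 6 + 4423 = 4429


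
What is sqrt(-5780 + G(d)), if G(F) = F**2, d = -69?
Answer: I*sqrt(1019) ≈ 31.922*I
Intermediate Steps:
sqrt(-5780 + G(d)) = sqrt(-5780 + (-69)**2) = sqrt(-5780 + 4761) = sqrt(-1019) = I*sqrt(1019)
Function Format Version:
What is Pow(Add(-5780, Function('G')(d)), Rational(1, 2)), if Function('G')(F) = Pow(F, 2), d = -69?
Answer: Mul(I, Pow(1019, Rational(1, 2))) ≈ Mul(31.922, I)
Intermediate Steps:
Pow(Add(-5780, Function('G')(d)), Rational(1, 2)) = Pow(Add(-5780, Pow(-69, 2)), Rational(1, 2)) = Pow(Add(-5780, 4761), Rational(1, 2)) = Pow(-1019, Rational(1, 2)) = Mul(I, Pow(1019, Rational(1, 2)))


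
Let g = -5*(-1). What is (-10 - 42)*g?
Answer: -260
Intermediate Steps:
g = 5
(-10 - 42)*g = (-10 - 42)*5 = -52*5 = -260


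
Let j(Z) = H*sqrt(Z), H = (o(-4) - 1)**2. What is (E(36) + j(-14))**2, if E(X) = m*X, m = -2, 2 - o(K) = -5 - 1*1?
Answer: (72 - 49*I*sqrt(14))**2 ≈ -28430.0 - 26401.0*I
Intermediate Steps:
o(K) = 8 (o(K) = 2 - (-5 - 1*1) = 2 - (-5 - 1) = 2 - 1*(-6) = 2 + 6 = 8)
H = 49 (H = (8 - 1)**2 = 7**2 = 49)
j(Z) = 49*sqrt(Z)
E(X) = -2*X
(E(36) + j(-14))**2 = (-2*36 + 49*sqrt(-14))**2 = (-72 + 49*(I*sqrt(14)))**2 = (-72 + 49*I*sqrt(14))**2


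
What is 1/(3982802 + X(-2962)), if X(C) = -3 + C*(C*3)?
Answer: 1/30303131 ≈ 3.3000e-8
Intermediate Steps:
X(C) = -3 + 3*C**2 (X(C) = -3 + C*(3*C) = -3 + 3*C**2)
1/(3982802 + X(-2962)) = 1/(3982802 + (-3 + 3*(-2962)**2)) = 1/(3982802 + (-3 + 3*8773444)) = 1/(3982802 + (-3 + 26320332)) = 1/(3982802 + 26320329) = 1/30303131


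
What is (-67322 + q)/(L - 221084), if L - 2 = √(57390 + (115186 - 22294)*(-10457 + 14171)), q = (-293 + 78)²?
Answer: 777361159/8088698741 + 21097*√345058278/48532192446 ≈ 0.10418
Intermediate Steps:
q = 46225 (q = (-215)² = 46225)
L = 2 + √345058278 (L = 2 + √(57390 + (115186 - 22294)*(-10457 + 14171)) = 2 + √(57390 + 92892*3714) = 2 + √(57390 + 345000888) = 2 + √345058278 ≈ 18578.)
(-67322 + q)/(L - 221084) = (-67322 + 46225)/((2 + √345058278) - 221084) = -21097/(-221082 + √345058278)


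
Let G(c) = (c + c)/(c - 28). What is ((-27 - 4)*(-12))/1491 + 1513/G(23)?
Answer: -3754101/22862 ≈ -164.21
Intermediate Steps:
G(c) = 2*c/(-28 + c) (G(c) = (2*c)/(-28 + c) = 2*c/(-28 + c))
((-27 - 4)*(-12))/1491 + 1513/G(23) = ((-27 - 4)*(-12))/1491 + 1513/((2*23/(-28 + 23))) = -31*(-12)*(1/1491) + 1513/((2*23/(-5))) = 372*(1/1491) + 1513/((2*23*(-⅕))) = 124/497 + 1513/(-46/5) = 124/497 + 1513*(-5/46) = 124/497 - 7565/46 = -3754101/22862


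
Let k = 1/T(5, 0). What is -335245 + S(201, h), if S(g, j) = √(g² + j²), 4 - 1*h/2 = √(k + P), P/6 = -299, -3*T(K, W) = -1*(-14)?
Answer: -335245 + √(1631119 - 336*I*√39074)/7 ≈ -3.3506e+5 - 3.7138*I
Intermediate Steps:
T(K, W) = -14/3 (T(K, W) = -(-1)*(-14)/3 = -⅓*14 = -14/3)
P = -1794 (P = 6*(-299) = -1794)
k = -3/14 (k = 1/(-14/3) = -3/14 ≈ -0.21429)
h = 8 - 3*I*√39074/7 (h = 8 - 2*√(-3/14 - 1794) = 8 - 3*I*√39074/7 ≈ 8.0 - 84.716*I)
-335245 + S(201, h) = -335245 + √(201² + (8 - 3*I*√39074/7)²) = -335245 + √(40401 + (8 - 3*I*√39074/7)²)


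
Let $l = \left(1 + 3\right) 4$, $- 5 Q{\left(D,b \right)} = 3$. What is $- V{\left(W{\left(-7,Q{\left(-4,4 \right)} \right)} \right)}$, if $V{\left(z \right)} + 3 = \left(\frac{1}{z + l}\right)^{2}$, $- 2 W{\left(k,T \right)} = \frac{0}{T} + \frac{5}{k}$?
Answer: $\frac{157127}{52441} \approx 2.9963$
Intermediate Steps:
$Q{\left(D,b \right)} = - \frac{3}{5}$ ($Q{\left(D,b \right)} = \left(- \frac{1}{5}\right) 3 = - \frac{3}{5}$)
$l = 16$ ($l = 4 \cdot 4 = 16$)
$W{\left(k,T \right)} = - \frac{5}{2 k}$ ($W{\left(k,T \right)} = - \frac{\frac{0}{T} + \frac{5}{k}}{2} = - \frac{0 + \frac{5}{k}}{2} = - \frac{5 \frac{1}{k}}{2} = - \frac{5}{2 k}$)
$V{\left(z \right)} = -3 + \frac{1}{\left(16 + z\right)^{2}}$ ($V{\left(z \right)} = -3 + \left(\frac{1}{z + 16}\right)^{2} = -3 + \left(\frac{1}{16 + z}\right)^{2} = -3 + \frac{1}{\left(16 + z\right)^{2}}$)
$- V{\left(W{\left(-7,Q{\left(-4,4 \right)} \right)} \right)} = - (-3 + \frac{1}{\left(16 - \frac{5}{2 \left(-7\right)}\right)^{2}}) = - (-3 + \frac{1}{\left(16 - - \frac{5}{14}\right)^{2}}) = - (-3 + \frac{1}{\left(16 + \frac{5}{14}\right)^{2}}) = - (-3 + \frac{1}{\frac{52441}{196}}) = - (-3 + \frac{196}{52441}) = \left(-1\right) \left(- \frac{157127}{52441}\right) = \frac{157127}{52441}$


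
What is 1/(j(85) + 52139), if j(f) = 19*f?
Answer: 1/53754 ≈ 1.8603e-5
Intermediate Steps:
1/(j(85) + 52139) = 1/(19*85 + 52139) = 1/(1615 + 52139) = 1/53754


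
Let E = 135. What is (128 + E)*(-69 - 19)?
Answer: -23144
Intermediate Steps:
(128 + E)*(-69 - 19) = (128 + 135)*(-69 - 19) = 263*(-88) = -23144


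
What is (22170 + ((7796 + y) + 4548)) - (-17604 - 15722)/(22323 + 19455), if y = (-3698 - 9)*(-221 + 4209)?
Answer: -308091886115/20889 ≈ -1.4749e+7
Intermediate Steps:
y = -14783516 (y = -3707*3988 = -14783516)
(22170 + ((7796 + y) + 4548)) - (-17604 - 15722)/(22323 + 19455) = (22170 + ((7796 - 14783516) + 4548)) - (-17604 - 15722)/(22323 + 19455) = (22170 + (-14775720 + 4548)) - (-33326)/41778 = (22170 - 14771172) - (-33326)/41778 = -14749002 - 1*(-16663/20889) = -14749002 + 16663/20889 = -308091886115/20889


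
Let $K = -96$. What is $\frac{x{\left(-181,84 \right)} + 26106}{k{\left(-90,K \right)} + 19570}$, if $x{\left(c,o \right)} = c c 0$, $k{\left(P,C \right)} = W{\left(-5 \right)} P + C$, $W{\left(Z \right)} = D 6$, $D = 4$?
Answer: $\frac{13053}{8657} \approx 1.5078$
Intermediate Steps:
$W{\left(Z \right)} = 24$ ($W{\left(Z \right)} = 4 \cdot 6 = 24$)
$k{\left(P,C \right)} = C + 24 P$ ($k{\left(P,C \right)} = 24 P + C = C + 24 P$)
$x{\left(c,o \right)} = 0$ ($x{\left(c,o \right)} = c 0 = 0$)
$\frac{x{\left(-181,84 \right)} + 26106}{k{\left(-90,K \right)} + 19570} = \frac{0 + 26106}{\left(-96 + 24 \left(-90\right)\right) + 19570} = \frac{26106}{\left(-96 - 2160\right) + 19570} = \frac{26106}{-2256 + 19570} = \frac{26106}{17314} = 26106 \cdot \frac{1}{17314} = \frac{13053}{8657}$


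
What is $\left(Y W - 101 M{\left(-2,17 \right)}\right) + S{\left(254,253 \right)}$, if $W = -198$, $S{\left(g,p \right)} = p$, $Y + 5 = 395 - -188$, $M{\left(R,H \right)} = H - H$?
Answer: $-114191$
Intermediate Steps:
$M{\left(R,H \right)} = 0$
$Y = 578$ ($Y = -5 + \left(395 - -188\right) = -5 + \left(395 + 188\right) = -5 + 583 = 578$)
$\left(Y W - 101 M{\left(-2,17 \right)}\right) + S{\left(254,253 \right)} = \left(578 \left(-198\right) - 0\right) + 253 = \left(-114444 + 0\right) + 253 = -114444 + 253 = -114191$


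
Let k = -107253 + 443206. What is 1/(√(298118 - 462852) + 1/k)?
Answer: 335953/18592607069241407 - 112864418209*I*√164734/18592607069241407 ≈ 1.8069e-11 - 0.0024638*I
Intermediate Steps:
k = 335953
1/(√(298118 - 462852) + 1/k) = 1/(√(298118 - 462852) + 1/335953) = 1/(√(-164734) + 1/335953) = 1/(I*√164734 + 1/335953) = 1/(1/335953 + I*√164734)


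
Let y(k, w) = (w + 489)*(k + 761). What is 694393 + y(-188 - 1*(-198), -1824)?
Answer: -334892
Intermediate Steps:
y(k, w) = (489 + w)*(761 + k)
694393 + y(-188 - 1*(-198), -1824) = 694393 + (372129 + 489*(-188 - 1*(-198)) + 761*(-1824) + (-188 - 1*(-198))*(-1824)) = 694393 + (372129 + 489*(-188 + 198) - 1388064 + (-188 + 198)*(-1824)) = 694393 + (372129 + 489*10 - 1388064 + 10*(-1824)) = 694393 + (372129 + 4890 - 1388064 - 18240) = 694393 - 1029285 = -334892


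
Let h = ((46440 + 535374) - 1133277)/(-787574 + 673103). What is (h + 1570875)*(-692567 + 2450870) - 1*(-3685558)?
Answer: 444695907387962/161 ≈ 2.7621e+12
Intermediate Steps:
h = 183821/38157 (h = (581814 - 1133277)/(-114471) = -551463*(-1/114471) = 183821/38157 ≈ 4.8175)
(h + 1570875)*(-692567 + 2450870) - 1*(-3685558) = (183821/38157 + 1570875)*(-692567 + 2450870) - 1*(-3685558) = (59940061196/38157)*1758303 + 3685558 = 444695314013124/161 + 3685558 = 444695907387962/161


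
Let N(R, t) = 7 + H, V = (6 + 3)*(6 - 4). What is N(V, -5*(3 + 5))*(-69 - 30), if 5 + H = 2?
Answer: -396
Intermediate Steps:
H = -3 (H = -5 + 2 = -3)
V = 18 (V = 9*2 = 18)
N(R, t) = 4 (N(R, t) = 7 - 3 = 4)
N(V, -5*(3 + 5))*(-69 - 30) = 4*(-69 - 30) = 4*(-99) = -396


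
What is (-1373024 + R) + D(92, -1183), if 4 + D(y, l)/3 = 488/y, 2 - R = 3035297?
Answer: -101391247/23 ≈ -4.4083e+6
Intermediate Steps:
R = -3035295 (R = 2 - 1*3035297 = 2 - 3035297 = -3035295)
D(y, l) = -12 + 1464/y (D(y, l) = -12 + 3*(488/y) = -12 + 1464/y)
(-1373024 + R) + D(92, -1183) = (-1373024 - 3035295) + (-12 + 1464/92) = -4408319 + (-12 + 1464*(1/92)) = -4408319 + (-12 + 366/23) = -4408319 + 90/23 = -101391247/23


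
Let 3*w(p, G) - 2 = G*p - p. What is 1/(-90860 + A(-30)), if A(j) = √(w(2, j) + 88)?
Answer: -22715/2063884883 - √17/4127769766 ≈ -1.1007e-5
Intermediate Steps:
w(p, G) = ⅔ - p/3 + G*p/3 (w(p, G) = ⅔ + (G*p - p)/3 = ⅔ + (-p + G*p)/3 = ⅔ + (-p/3 + G*p/3) = ⅔ - p/3 + G*p/3)
A(j) = √(88 + 2*j/3) (A(j) = √((⅔ - ⅓*2 + (⅓)*j*2) + 88) = √((⅔ - ⅔ + 2*j/3) + 88) = √(2*j/3 + 88) = √(88 + 2*j/3))
1/(-90860 + A(-30)) = 1/(-90860 + √(792 + 6*(-30))/3) = 1/(-90860 + √(792 - 180)/3) = 1/(-90860 + √612/3) = 1/(-90860 + (6*√17)/3) = 1/(-90860 + 2*√17)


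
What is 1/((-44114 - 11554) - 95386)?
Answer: -1/151054 ≈ -6.6201e-6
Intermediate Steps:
1/((-44114 - 11554) - 95386) = 1/(-55668 - 95386) = 1/(-151054) = -1/151054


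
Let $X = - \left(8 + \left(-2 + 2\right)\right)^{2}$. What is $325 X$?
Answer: $-20800$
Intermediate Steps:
$X = -64$ ($X = - \left(8 + 0\right)^{2} = - 8^{2} = \left(-1\right) 64 = -64$)
$325 X = 325 \left(-64\right) = -20800$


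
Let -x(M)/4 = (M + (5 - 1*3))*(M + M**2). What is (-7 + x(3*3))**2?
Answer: 15737089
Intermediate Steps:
x(M) = -4*(2 + M)*(M + M**2) (x(M) = -4*(M + (5 - 1*3))*(M + M**2) = -4*(M + (5 - 3))*(M + M**2) = -4*(M + 2)*(M + M**2) = -4*(2 + M)*(M + M**2))
(-7 + x(3*3))**2 = (-7 - 4*3*3*(2 + (3*3)**2 + 3*(3*3)))**2 = (-7 - 4*9*(2 + 9**2 + 3*9))**2 = (-7 - 4*9*(2 + 81 + 27))**2 = (-7 - 4*9*110)**2 = (-7 - 3960)**2 = (-3967)**2 = 15737089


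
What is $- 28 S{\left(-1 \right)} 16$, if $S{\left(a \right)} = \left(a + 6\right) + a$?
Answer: $-1792$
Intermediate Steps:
$S{\left(a \right)} = 6 + 2 a$ ($S{\left(a \right)} = \left(6 + a\right) + a = 6 + 2 a$)
$- 28 S{\left(-1 \right)} 16 = - 28 \left(6 + 2 \left(-1\right)\right) 16 = - 28 \left(6 - 2\right) 16 = \left(-28\right) 4 \cdot 16 = \left(-112\right) 16 = -1792$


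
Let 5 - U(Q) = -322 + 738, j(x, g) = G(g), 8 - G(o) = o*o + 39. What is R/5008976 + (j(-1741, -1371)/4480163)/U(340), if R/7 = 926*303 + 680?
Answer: 259619302845445/658804492543512 ≈ 0.39408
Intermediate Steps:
G(o) = -31 - o**2 (G(o) = 8 - (o*o + 39) = 8 - (o**2 + 39) = 8 - (39 + o**2) = 8 + (-39 - o**2) = -31 - o**2)
j(x, g) = -31 - g**2
R = 1968806 (R = 7*(926*303 + 680) = 7*(280578 + 680) = 7*281258 = 1968806)
U(Q) = -411 (U(Q) = 5 - (-322 + 738) = 5 - 1*416 = 5 - 416 = -411)
R/5008976 + (j(-1741, -1371)/4480163)/U(340) = 1968806/5008976 + ((-31 - 1*(-1371)**2)/4480163)/(-411) = 1968806*(1/5008976) + ((-31 - 1*1879641)*(1/4480163))*(-1/411) = 140629/357784 + ((-31 - 1879641)*(1/4480163))*(-1/411) = 140629/357784 - 1879672*1/4480163*(-1/411) = 140629/357784 - 1879672/4480163*(-1/411) = 140629/357784 + 1879672/1841346993 = 259619302845445/658804492543512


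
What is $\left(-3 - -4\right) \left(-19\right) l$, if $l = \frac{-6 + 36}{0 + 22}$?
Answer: $- \frac{285}{11} \approx -25.909$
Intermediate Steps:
$l = \frac{15}{11}$ ($l = \frac{30}{22} = 30 \cdot \frac{1}{22} = \frac{15}{11} \approx 1.3636$)
$\left(-3 - -4\right) \left(-19\right) l = \left(-3 - -4\right) \left(-19\right) \frac{15}{11} = \left(-3 + 4\right) \left(-19\right) \frac{15}{11} = 1 \left(-19\right) \frac{15}{11} = \left(-19\right) \frac{15}{11} = - \frac{285}{11}$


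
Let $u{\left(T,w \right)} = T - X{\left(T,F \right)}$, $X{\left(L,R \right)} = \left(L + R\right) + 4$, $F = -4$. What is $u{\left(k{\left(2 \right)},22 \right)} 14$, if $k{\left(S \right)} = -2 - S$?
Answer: $0$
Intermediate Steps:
$X{\left(L,R \right)} = 4 + L + R$
$u{\left(T,w \right)} = 0$ ($u{\left(T,w \right)} = T - \left(4 + T - 4\right) = T - T = 0$)
$u{\left(k{\left(2 \right)},22 \right)} 14 = 0 \cdot 14 = 0$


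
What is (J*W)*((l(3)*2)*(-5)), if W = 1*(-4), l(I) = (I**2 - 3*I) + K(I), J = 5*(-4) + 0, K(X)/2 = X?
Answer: -4800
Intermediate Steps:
K(X) = 2*X
J = -20 (J = -20 + 0 = -20)
l(I) = I**2 - I (l(I) = (I**2 - 3*I) + 2*I = I**2 - I)
W = -4
(J*W)*((l(3)*2)*(-5)) = (-20*(-4))*(((3*(-1 + 3))*2)*(-5)) = 80*(((3*2)*2)*(-5)) = 80*((6*2)*(-5)) = 80*(12*(-5)) = 80*(-60) = -4800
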